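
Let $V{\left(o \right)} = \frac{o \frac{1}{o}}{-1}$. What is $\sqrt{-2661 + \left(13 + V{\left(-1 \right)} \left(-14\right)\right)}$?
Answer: $i \sqrt{2634} \approx 51.323 i$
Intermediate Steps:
$V{\left(o \right)} = -1$ ($V{\left(o \right)} = 1 \left(-1\right) = -1$)
$\sqrt{-2661 + \left(13 + V{\left(-1 \right)} \left(-14\right)\right)} = \sqrt{-2661 + \left(13 - -14\right)} = \sqrt{-2661 + \left(13 + 14\right)} = \sqrt{-2661 + 27} = \sqrt{-2634} = i \sqrt{2634}$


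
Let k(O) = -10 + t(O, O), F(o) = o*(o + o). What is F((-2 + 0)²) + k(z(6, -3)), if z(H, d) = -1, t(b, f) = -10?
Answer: 12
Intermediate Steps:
F(o) = 2*o² (F(o) = o*(2*o) = 2*o²)
k(O) = -20 (k(O) = -10 - 10 = -20)
F((-2 + 0)²) + k(z(6, -3)) = 2*((-2 + 0)²)² - 20 = 2*((-2)²)² - 20 = 2*4² - 20 = 2*16 - 20 = 32 - 20 = 12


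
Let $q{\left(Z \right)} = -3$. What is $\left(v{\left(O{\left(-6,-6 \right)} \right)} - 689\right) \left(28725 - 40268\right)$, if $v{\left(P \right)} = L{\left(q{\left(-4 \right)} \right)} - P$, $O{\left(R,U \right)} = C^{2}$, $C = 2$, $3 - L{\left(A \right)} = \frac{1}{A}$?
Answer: $\frac{23882467}{3} \approx 7.9608 \cdot 10^{6}$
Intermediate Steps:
$L{\left(A \right)} = 3 - \frac{1}{A}$
$O{\left(R,U \right)} = 4$ ($O{\left(R,U \right)} = 2^{2} = 4$)
$v{\left(P \right)} = \frac{10}{3} - P$ ($v{\left(P \right)} = \left(3 - \frac{1}{-3}\right) - P = \left(3 - - \frac{1}{3}\right) - P = \left(3 + \frac{1}{3}\right) - P = \frac{10}{3} - P$)
$\left(v{\left(O{\left(-6,-6 \right)} \right)} - 689\right) \left(28725 - 40268\right) = \left(\left(\frac{10}{3} - 4\right) - 689\right) \left(28725 - 40268\right) = \left(\left(\frac{10}{3} - 4\right) - 689\right) \left(-11543\right) = \left(- \frac{2}{3} - 689\right) \left(-11543\right) = \left(- \frac{2069}{3}\right) \left(-11543\right) = \frac{23882467}{3}$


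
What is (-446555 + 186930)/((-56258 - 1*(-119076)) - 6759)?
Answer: -259625/56059 ≈ -4.6313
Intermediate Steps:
(-446555 + 186930)/((-56258 - 1*(-119076)) - 6759) = -259625/((-56258 + 119076) - 6759) = -259625/(62818 - 6759) = -259625/56059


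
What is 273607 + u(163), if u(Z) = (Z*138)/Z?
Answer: 273745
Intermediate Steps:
u(Z) = 138 (u(Z) = (138*Z)/Z = 138)
273607 + u(163) = 273607 + 138 = 273745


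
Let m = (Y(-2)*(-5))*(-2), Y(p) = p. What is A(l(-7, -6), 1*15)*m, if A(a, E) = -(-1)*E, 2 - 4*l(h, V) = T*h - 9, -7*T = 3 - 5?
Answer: -300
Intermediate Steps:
T = 2/7 (T = -(3 - 5)/7 = -1/7*(-2) = 2/7 ≈ 0.28571)
l(h, V) = 11/4 - h/14 (l(h, V) = 1/2 - (2*h/7 - 9)/4 = 1/2 - (-9 + 2*h/7)/4 = 1/2 + (9/4 - h/14) = 11/4 - h/14)
A(a, E) = E
m = -20 (m = -2*(-5)*(-2) = 10*(-2) = -20)
A(l(-7, -6), 1*15)*m = (1*15)*(-20) = 15*(-20) = -300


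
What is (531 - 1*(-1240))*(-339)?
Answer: -600369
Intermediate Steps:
(531 - 1*(-1240))*(-339) = (531 + 1240)*(-339) = 1771*(-339) = -600369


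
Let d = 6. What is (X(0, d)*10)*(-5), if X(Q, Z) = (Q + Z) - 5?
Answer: -50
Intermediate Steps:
X(Q, Z) = -5 + Q + Z
(X(0, d)*10)*(-5) = ((-5 + 0 + 6)*10)*(-5) = (1*10)*(-5) = 10*(-5) = -50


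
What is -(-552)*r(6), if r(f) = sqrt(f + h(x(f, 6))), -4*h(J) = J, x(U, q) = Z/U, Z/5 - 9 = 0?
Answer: 138*sqrt(66) ≈ 1121.1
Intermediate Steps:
Z = 45 (Z = 45 + 5*0 = 45 + 0 = 45)
x(U, q) = 45/U
h(J) = -J/4
r(f) = sqrt(f - 45/(4*f))
-(-552)*r(6) = -(-552)*sqrt(-45/6 + 4*6)/2 = -(-552)*sqrt(-45*1/6 + 24)/2 = -(-552)*sqrt(-15/2 + 24)/2 = -(-552)*sqrt(33/2)/2 = -(-552)*(sqrt(66)/2)/2 = -(-552)*sqrt(66)/4 = -(-138)*sqrt(66) = 138*sqrt(66)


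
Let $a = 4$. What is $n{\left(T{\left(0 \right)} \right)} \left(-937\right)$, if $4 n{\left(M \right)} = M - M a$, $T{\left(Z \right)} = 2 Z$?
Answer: $0$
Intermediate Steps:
$n{\left(M \right)} = - \frac{3 M}{4}$ ($n{\left(M \right)} = \frac{M - M 4}{4} = \frac{M - 4 M}{4} = \frac{\left(-3\right) M}{4} = - \frac{3 M}{4}$)
$n{\left(T{\left(0 \right)} \right)} \left(-937\right) = - \frac{3 \cdot 2 \cdot 0}{4} \left(-937\right) = \left(- \frac{3}{4}\right) 0 \left(-937\right) = 0 \left(-937\right) = 0$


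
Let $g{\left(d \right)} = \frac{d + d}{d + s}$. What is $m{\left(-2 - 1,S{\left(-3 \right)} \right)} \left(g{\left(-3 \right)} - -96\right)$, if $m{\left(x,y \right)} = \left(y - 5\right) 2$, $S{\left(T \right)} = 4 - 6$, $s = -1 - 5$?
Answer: $- \frac{4060}{3} \approx -1353.3$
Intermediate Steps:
$s = -6$
$g{\left(d \right)} = \frac{2 d}{-6 + d}$ ($g{\left(d \right)} = \frac{d + d}{d - 6} = \frac{2 d}{-6 + d}$)
$S{\left(T \right)} = -2$ ($S{\left(T \right)} = 4 - 6 = -2$)
$m{\left(x,y \right)} = -10 + 2 y$ ($m{\left(x,y \right)} = \left(-5 + y\right) 2 = -10 + 2 y$)
$m{\left(-2 - 1,S{\left(-3 \right)} \right)} \left(g{\left(-3 \right)} - -96\right) = \left(-10 + 2 \left(-2\right)\right) \left(2 \left(-3\right) \frac{1}{-6 - 3} - -96\right) = \left(-10 - 4\right) \left(2 \left(-3\right) \frac{1}{-9} + 96\right) = - 14 \left(2 \left(-3\right) \left(- \frac{1}{9}\right) + 96\right) = - 14 \left(\frac{2}{3} + 96\right) = \left(-14\right) \frac{290}{3} = - \frac{4060}{3}$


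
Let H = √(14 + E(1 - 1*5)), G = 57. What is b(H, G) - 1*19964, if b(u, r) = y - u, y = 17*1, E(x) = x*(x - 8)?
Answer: -19947 - √62 ≈ -19955.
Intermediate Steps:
E(x) = x*(-8 + x)
H = √62 (H = √(14 + (1 - 1*5)*(-8 + (1 - 1*5))) = √(14 + (1 - 5)*(-8 + (1 - 5))) = √(14 - 4*(-8 - 4)) = √(14 - 4*(-12)) = √(14 + 48) = √62 ≈ 7.8740)
y = 17
b(u, r) = 17 - u
b(H, G) - 1*19964 = (17 - √62) - 1*19964 = (17 - √62) - 19964 = -19947 - √62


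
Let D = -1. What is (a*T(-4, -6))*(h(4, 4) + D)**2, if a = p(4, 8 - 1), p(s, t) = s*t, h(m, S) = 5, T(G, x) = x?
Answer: -2688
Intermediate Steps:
a = 28 (a = 4*(8 - 1) = 4*7 = 28)
(a*T(-4, -6))*(h(4, 4) + D)**2 = (28*(-6))*(5 - 1)**2 = -168*4**2 = -168*16 = -2688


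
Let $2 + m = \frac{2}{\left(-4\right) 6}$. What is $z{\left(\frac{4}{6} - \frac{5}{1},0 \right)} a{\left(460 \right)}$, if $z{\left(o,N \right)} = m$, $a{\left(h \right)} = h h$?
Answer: $- \frac{1322500}{3} \approx -4.4083 \cdot 10^{5}$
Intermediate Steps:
$m = - \frac{25}{12}$ ($m = -2 + \frac{2}{\left(-4\right) 6} = -2 + \frac{2}{-24} = -2 + 2 \left(- \frac{1}{24}\right) = -2 - \frac{1}{12} = - \frac{25}{12} \approx -2.0833$)
$a{\left(h \right)} = h^{2}$
$z{\left(o,N \right)} = - \frac{25}{12}$
$z{\left(\frac{4}{6} - \frac{5}{1},0 \right)} a{\left(460 \right)} = - \frac{25 \cdot 460^{2}}{12} = \left(- \frac{25}{12}\right) 211600 = - \frac{1322500}{3}$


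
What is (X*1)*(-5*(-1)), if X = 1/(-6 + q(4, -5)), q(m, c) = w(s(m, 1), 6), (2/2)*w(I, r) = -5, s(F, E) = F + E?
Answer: -5/11 ≈ -0.45455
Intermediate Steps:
s(F, E) = E + F
w(I, r) = -5
q(m, c) = -5
X = -1/11 (X = 1/(-6 - 5) = 1/(-11) = -1/11 ≈ -0.090909)
(X*1)*(-5*(-1)) = (-1/11*1)*(-5*(-1)) = -1/11*5 = -5/11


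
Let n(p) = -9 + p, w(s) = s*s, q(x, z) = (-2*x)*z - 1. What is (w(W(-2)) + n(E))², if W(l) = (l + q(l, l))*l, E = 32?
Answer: 257049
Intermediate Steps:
q(x, z) = -1 - 2*x*z (q(x, z) = -2*x*z - 1 = -1 - 2*x*z)
W(l) = l*(-1 + l - 2*l²) (W(l) = (l + (-1 - 2*l*l))*l = (l + (-1 - 2*l²))*l = (-1 + l - 2*l²)*l = l*(-1 + l - 2*l²))
w(s) = s²
(w(W(-2)) + n(E))² = ((-2*(-1 - 2 - 2*(-2)²))² + (-9 + 32))² = ((-2*(-1 - 2 - 2*4))² + 23)² = ((-2*(-1 - 2 - 8))² + 23)² = ((-2*(-11))² + 23)² = (22² + 23)² = (484 + 23)² = 507² = 257049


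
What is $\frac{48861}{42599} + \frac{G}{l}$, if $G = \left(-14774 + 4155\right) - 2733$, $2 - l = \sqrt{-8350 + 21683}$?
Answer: $\frac{1788831965}{567802071} + \frac{13352 \sqrt{13333}}{13329} \approx 118.82$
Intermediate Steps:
$l = 2 - \sqrt{13333}$ ($l = 2 - \sqrt{-8350 + 21683} = 2 - \sqrt{13333} \approx -113.47$)
$G = -13352$ ($G = -10619 - 2733 = -13352$)
$\frac{48861}{42599} + \frac{G}{l} = \frac{48861}{42599} - \frac{13352}{2 - \sqrt{13333}}$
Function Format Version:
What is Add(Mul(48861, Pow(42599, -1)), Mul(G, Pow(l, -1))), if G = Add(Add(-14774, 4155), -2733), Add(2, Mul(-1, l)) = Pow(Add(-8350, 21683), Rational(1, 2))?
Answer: Add(Rational(1788831965, 567802071), Mul(Rational(13352, 13329), Pow(13333, Rational(1, 2)))) ≈ 118.82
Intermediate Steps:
l = Add(2, Mul(-1, Pow(13333, Rational(1, 2)))) (l = Add(2, Mul(-1, Pow(Add(-8350, 21683), Rational(1, 2)))) = Add(2, Mul(-1, Pow(13333, Rational(1, 2)))) ≈ -113.47)
G = -13352 (G = Add(-10619, -2733) = -13352)
Add(Mul(48861, Pow(42599, -1)), Mul(G, Pow(l, -1))) = Add(Mul(48861, Pow(42599, -1)), Mul(-13352, Pow(Add(2, Mul(-1, Pow(13333, Rational(1, 2)))), -1))) = Add(Mul(48861, Rational(1, 42599)), Mul(-13352, Pow(Add(2, Mul(-1, Pow(13333, Rational(1, 2)))), -1))) = Add(Rational(48861, 42599), Mul(-13352, Pow(Add(2, Mul(-1, Pow(13333, Rational(1, 2)))), -1)))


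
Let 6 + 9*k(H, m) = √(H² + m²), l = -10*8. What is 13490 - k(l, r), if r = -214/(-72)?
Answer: 40472/3 - √8305849/324 ≈ 13482.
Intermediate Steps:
r = 107/36 (r = -214*(-1/72) = 107/36 ≈ 2.9722)
l = -80
k(H, m) = -⅔ + √(H² + m²)/9
13490 - k(l, r) = 13490 - (-⅔ + √((-80)² + (107/36)²)/9) = 13490 - (-⅔ + √(6400 + 11449/1296)/9) = 13490 - (-⅔ + √(8305849/1296)/9) = 13490 - (-⅔ + (√8305849/36)/9) = 13490 - (-⅔ + √8305849/324) = 13490 + (⅔ - √8305849/324) = 40472/3 - √8305849/324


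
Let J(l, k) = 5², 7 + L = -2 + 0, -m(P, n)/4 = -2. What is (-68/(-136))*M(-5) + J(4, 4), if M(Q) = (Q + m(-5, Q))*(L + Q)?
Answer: 4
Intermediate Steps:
m(P, n) = 8 (m(P, n) = -4*(-2) = 8)
L = -9 (L = -7 + (-2 + 0) = -7 - 2 = -9)
J(l, k) = 25
M(Q) = (-9 + Q)*(8 + Q) (M(Q) = (Q + 8)*(-9 + Q) = (8 + Q)*(-9 + Q) = (-9 + Q)*(8 + Q))
(-68/(-136))*M(-5) + J(4, 4) = (-68/(-136))*(-72 + (-5)² - 1*(-5)) + 25 = (-68*(-1/136))*(-72 + 25 + 5) + 25 = (½)*(-42) + 25 = -21 + 25 = 4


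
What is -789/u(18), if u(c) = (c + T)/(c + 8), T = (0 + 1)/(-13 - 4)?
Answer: -348738/305 ≈ -1143.4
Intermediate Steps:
T = -1/17 (T = 1/(-17) = 1*(-1/17) = -1/17 ≈ -0.058824)
u(c) = (-1/17 + c)/(8 + c) (u(c) = (c - 1/17)/(c + 8) = (-1/17 + c)/(8 + c))
-789/u(18) = -789*(8 + 18)/(-1/17 + 18) = -789/((305/17)/26) = -789/((1/26)*(305/17)) = -789/305/442 = -789*442/305 = -348738/305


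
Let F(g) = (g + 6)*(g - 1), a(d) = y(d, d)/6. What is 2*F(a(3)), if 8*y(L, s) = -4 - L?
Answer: -15455/1152 ≈ -13.416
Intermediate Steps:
y(L, s) = -½ - L/8 (y(L, s) = (-4 - L)/8 = -½ - L/8)
a(d) = -1/12 - d/48 (a(d) = (-½ - d/8)/6 = (-½ - d/8)*(⅙) = -1/12 - d/48)
F(g) = (-1 + g)*(6 + g) (F(g) = (6 + g)*(-1 + g) = (-1 + g)*(6 + g))
2*F(a(3)) = 2*(-6 + (-1/12 - 1/48*3)² + 5*(-1/12 - 1/48*3)) = 2*(-6 + (-1/12 - 1/16)² + 5*(-1/12 - 1/16)) = 2*(-6 + (-7/48)² + 5*(-7/48)) = 2*(-6 + 49/2304 - 35/48) = 2*(-15455/2304) = -15455/1152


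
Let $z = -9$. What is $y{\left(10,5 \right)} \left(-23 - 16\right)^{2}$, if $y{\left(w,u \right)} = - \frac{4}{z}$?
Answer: $676$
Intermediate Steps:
$y{\left(w,u \right)} = \frac{4}{9}$ ($y{\left(w,u \right)} = - \frac{4}{-9} = \left(-4\right) \left(- \frac{1}{9}\right) = \frac{4}{9}$)
$y{\left(10,5 \right)} \left(-23 - 16\right)^{2} = \frac{4 \left(-23 - 16\right)^{2}}{9} = \frac{4 \left(-39\right)^{2}}{9} = \frac{4}{9} \cdot 1521 = 676$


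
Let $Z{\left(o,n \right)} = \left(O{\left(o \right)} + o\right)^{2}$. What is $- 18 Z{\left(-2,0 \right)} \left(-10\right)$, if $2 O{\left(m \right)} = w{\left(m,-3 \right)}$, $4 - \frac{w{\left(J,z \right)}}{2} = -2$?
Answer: $2880$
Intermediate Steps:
$w{\left(J,z \right)} = 12$ ($w{\left(J,z \right)} = 8 - -4 = 8 + 4 = 12$)
$O{\left(m \right)} = 6$ ($O{\left(m \right)} = \frac{1}{2} \cdot 12 = 6$)
$Z{\left(o,n \right)} = \left(6 + o\right)^{2}$
$- 18 Z{\left(-2,0 \right)} \left(-10\right) = - 18 \left(6 - 2\right)^{2} \left(-10\right) = - 18 \cdot 4^{2} \left(-10\right) = \left(-18\right) 16 \left(-10\right) = \left(-288\right) \left(-10\right) = 2880$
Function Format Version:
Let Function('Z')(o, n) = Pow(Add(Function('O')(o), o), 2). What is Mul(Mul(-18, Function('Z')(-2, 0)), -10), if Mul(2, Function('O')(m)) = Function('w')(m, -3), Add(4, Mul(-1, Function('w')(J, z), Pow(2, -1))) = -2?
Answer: 2880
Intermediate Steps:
Function('w')(J, z) = 12 (Function('w')(J, z) = Add(8, Mul(-2, -2)) = Add(8, 4) = 12)
Function('O')(m) = 6 (Function('O')(m) = Mul(Rational(1, 2), 12) = 6)
Function('Z')(o, n) = Pow(Add(6, o), 2)
Mul(Mul(-18, Function('Z')(-2, 0)), -10) = Mul(Mul(-18, Pow(Add(6, -2), 2)), -10) = Mul(Mul(-18, Pow(4, 2)), -10) = Mul(Mul(-18, 16), -10) = Mul(-288, -10) = 2880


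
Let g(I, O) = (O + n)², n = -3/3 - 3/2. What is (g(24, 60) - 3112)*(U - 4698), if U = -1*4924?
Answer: -3738147/2 ≈ -1.8691e+6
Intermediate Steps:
n = -5/2 (n = -3*⅓ - 3*½ = -1 - 3/2 = -5/2 ≈ -2.5000)
g(I, O) = (-5/2 + O)² (g(I, O) = (O - 5/2)² = (-5/2 + O)²)
U = -4924
(g(24, 60) - 3112)*(U - 4698) = ((-5 + 2*60)²/4 - 3112)*(-4924 - 4698) = ((-5 + 120)²/4 - 3112)*(-9622) = ((¼)*115² - 3112)*(-9622) = ((¼)*13225 - 3112)*(-9622) = (13225/4 - 3112)*(-9622) = (777/4)*(-9622) = -3738147/2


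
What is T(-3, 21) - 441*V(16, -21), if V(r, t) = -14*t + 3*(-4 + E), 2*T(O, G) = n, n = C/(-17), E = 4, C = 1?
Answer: -4408237/34 ≈ -1.2965e+5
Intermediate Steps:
n = -1/17 (n = 1/(-17) = 1*(-1/17) = -1/17 ≈ -0.058824)
T(O, G) = -1/34 (T(O, G) = (½)*(-1/17) = -1/34)
V(r, t) = -14*t (V(r, t) = -14*t + 3*(-4 + 4) = -14*t + 3*0 = -14*t + 0 = -14*t)
T(-3, 21) - 441*V(16, -21) = -1/34 - (-6174)*(-21) = -1/34 - 441*294 = -1/34 - 129654 = -4408237/34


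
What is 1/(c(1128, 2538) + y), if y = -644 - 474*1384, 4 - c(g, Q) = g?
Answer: -1/657784 ≈ -1.5203e-6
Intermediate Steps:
c(g, Q) = 4 - g
y = -656660 (y = -644 - 656016 = -656660)
1/(c(1128, 2538) + y) = 1/((4 - 1*1128) - 656660) = 1/((4 - 1128) - 656660) = 1/(-1124 - 656660) = 1/(-657784) = -1/657784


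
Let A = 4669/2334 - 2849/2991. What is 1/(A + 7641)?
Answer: 2326998/17783030189 ≈ 0.00013086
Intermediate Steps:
A = 2438471/2326998 (A = 4669*(1/2334) - 2849*1/2991 = 4669/2334 - 2849/2991 = 2438471/2326998 ≈ 1.0479)
1/(A + 7641) = 1/(2438471/2326998 + 7641) = 1/(17783030189/2326998) = 2326998/17783030189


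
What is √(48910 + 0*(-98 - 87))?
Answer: √48910 ≈ 221.16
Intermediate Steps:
√(48910 + 0*(-98 - 87)) = √(48910 + 0*(-185)) = √(48910 + 0) = √48910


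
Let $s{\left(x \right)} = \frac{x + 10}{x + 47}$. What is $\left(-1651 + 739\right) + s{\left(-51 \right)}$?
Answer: $- \frac{3607}{4} \approx -901.75$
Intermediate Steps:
$s{\left(x \right)} = \frac{10 + x}{47 + x}$
$\left(-1651 + 739\right) + s{\left(-51 \right)} = \left(-1651 + 739\right) + \frac{10 - 51}{47 - 51} = -912 + \frac{1}{-4} \left(-41\right) = -912 - - \frac{41}{4} = -912 + \frac{41}{4} = - \frac{3607}{4}$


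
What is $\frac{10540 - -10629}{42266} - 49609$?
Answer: $- \frac{2096752825}{42266} \approx -49609.0$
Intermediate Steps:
$\frac{10540 - -10629}{42266} - 49609 = \left(10540 + 10629\right) \frac{1}{42266} - 49609 = 21169 \cdot \frac{1}{42266} - 49609 = \frac{21169}{42266} - 49609 = - \frac{2096752825}{42266}$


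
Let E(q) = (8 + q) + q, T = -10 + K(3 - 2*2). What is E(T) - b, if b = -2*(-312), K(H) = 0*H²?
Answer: -636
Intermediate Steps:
K(H) = 0
T = -10 (T = -10 + 0 = -10)
E(q) = 8 + 2*q
b = 624
E(T) - b = (8 + 2*(-10)) - 1*624 = (8 - 20) - 624 = -12 - 624 = -636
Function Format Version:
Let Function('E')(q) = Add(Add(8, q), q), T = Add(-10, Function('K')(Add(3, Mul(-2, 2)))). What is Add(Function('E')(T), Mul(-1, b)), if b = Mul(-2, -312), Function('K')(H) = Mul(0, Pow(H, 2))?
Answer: -636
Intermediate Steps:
Function('K')(H) = 0
T = -10 (T = Add(-10, 0) = -10)
Function('E')(q) = Add(8, Mul(2, q))
b = 624
Add(Function('E')(T), Mul(-1, b)) = Add(Add(8, Mul(2, -10)), Mul(-1, 624)) = Add(Add(8, -20), -624) = Add(-12, -624) = -636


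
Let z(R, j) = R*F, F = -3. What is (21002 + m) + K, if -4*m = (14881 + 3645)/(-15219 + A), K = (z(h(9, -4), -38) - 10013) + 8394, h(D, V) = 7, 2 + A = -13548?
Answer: 1114060019/57538 ≈ 19362.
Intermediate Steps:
A = -13550 (A = -2 - 13548 = -13550)
z(R, j) = -3*R (z(R, j) = R*(-3) = -3*R)
K = -1640 (K = (-3*7 - 10013) + 8394 = (-21 - 10013) + 8394 = -10034 + 8394 = -1640)
m = 9263/57538 (m = -(14881 + 3645)/(4*(-15219 - 13550)) = -9263/(2*(-28769)) = -9263*(-1)/(2*28769) = -1/4*(-18526/28769) = 9263/57538 ≈ 0.16099)
(21002 + m) + K = (21002 + 9263/57538) - 1640 = 1208422339/57538 - 1640 = 1114060019/57538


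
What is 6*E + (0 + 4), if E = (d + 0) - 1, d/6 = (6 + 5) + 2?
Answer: 466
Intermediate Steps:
d = 78 (d = 6*((6 + 5) + 2) = 6*(11 + 2) = 6*13 = 78)
E = 77 (E = (78 + 0) - 1 = 78 - 1 = 77)
6*E + (0 + 4) = 6*77 + (0 + 4) = 462 + 4 = 466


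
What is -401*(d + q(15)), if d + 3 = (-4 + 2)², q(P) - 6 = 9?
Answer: -6416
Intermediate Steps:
q(P) = 15 (q(P) = 6 + 9 = 15)
d = 1 (d = -3 + (-4 + 2)² = -3 + (-2)² = -3 + 4 = 1)
-401*(d + q(15)) = -401*(1 + 15) = -401*16 = -6416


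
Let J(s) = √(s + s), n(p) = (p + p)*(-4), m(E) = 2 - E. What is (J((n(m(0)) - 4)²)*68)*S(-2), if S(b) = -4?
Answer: -5440*√2 ≈ -7693.3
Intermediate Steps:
n(p) = -8*p (n(p) = (2*p)*(-4) = -8*p)
J(s) = √2*√s (J(s) = √(2*s) = √2*√s)
(J((n(m(0)) - 4)²)*68)*S(-2) = ((√2*√((-8*(2 - 1*0) - 4)²))*68)*(-4) = ((√2*√((-8*(2 + 0) - 4)²))*68)*(-4) = ((√2*√((-8*2 - 4)²))*68)*(-4) = ((√2*√((-16 - 4)²))*68)*(-4) = ((√2*√((-20)²))*68)*(-4) = ((√2*√400)*68)*(-4) = ((√2*20)*68)*(-4) = ((20*√2)*68)*(-4) = (1360*√2)*(-4) = -5440*√2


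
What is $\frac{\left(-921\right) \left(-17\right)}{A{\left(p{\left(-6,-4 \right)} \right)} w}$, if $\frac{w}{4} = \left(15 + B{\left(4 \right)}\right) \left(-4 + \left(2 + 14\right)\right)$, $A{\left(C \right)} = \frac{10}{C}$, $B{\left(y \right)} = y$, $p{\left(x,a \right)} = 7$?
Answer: $\frac{36533}{3040} \approx 12.017$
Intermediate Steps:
$w = 912$ ($w = 4 \left(15 + 4\right) \left(-4 + \left(2 + 14\right)\right) = 4 \cdot 19 \left(-4 + 16\right) = 4 \cdot 19 \cdot 12 = 4 \cdot 228 = 912$)
$\frac{\left(-921\right) \left(-17\right)}{A{\left(p{\left(-6,-4 \right)} \right)} w} = \frac{\left(-921\right) \left(-17\right)}{\frac{10}{7} \cdot 912} = \frac{15657}{10 \cdot \frac{1}{7} \cdot 912} = \frac{15657}{\frac{10}{7} \cdot 912} = \frac{15657}{\frac{9120}{7}} = 15657 \cdot \frac{7}{9120} = \frac{36533}{3040}$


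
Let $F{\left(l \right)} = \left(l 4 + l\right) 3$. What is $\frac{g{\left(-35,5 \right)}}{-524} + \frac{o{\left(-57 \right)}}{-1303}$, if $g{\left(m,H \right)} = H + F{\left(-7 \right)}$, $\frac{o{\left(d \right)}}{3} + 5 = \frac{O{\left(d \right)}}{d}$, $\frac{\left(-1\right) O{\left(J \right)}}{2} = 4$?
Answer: $\frac{655212}{3243167} \approx 0.20203$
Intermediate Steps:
$O{\left(J \right)} = -8$ ($O{\left(J \right)} = \left(-2\right) 4 = -8$)
$F{\left(l \right)} = 15 l$ ($F{\left(l \right)} = \left(4 l + l\right) 3 = 5 l 3 = 15 l$)
$o{\left(d \right)} = -15 - \frac{24}{d}$ ($o{\left(d \right)} = -15 + 3 \left(- \frac{8}{d}\right) = -15 - \frac{24}{d}$)
$g{\left(m,H \right)} = -105 + H$ ($g{\left(m,H \right)} = H + 15 \left(-7\right) = H - 105 = -105 + H$)
$\frac{g{\left(-35,5 \right)}}{-524} + \frac{o{\left(-57 \right)}}{-1303} = \frac{-105 + 5}{-524} + \frac{-15 - \frac{24}{-57}}{-1303} = \left(-100\right) \left(- \frac{1}{524}\right) + \left(-15 - - \frac{8}{19}\right) \left(- \frac{1}{1303}\right) = \frac{25}{131} + \left(-15 + \frac{8}{19}\right) \left(- \frac{1}{1303}\right) = \frac{25}{131} - - \frac{277}{24757} = \frac{25}{131} + \frac{277}{24757} = \frac{655212}{3243167}$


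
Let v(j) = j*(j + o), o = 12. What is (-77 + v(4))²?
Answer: 169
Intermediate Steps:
v(j) = j*(12 + j) (v(j) = j*(j + 12) = j*(12 + j))
(-77 + v(4))² = (-77 + 4*(12 + 4))² = (-77 + 4*16)² = (-77 + 64)² = (-13)² = 169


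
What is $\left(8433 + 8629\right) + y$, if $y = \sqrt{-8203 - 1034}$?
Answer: $17062 + i \sqrt{9237} \approx 17062.0 + 96.109 i$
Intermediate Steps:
$y = i \sqrt{9237}$ ($y = \sqrt{-9237} = i \sqrt{9237} \approx 96.109 i$)
$\left(8433 + 8629\right) + y = \left(8433 + 8629\right) + i \sqrt{9237} = 17062 + i \sqrt{9237}$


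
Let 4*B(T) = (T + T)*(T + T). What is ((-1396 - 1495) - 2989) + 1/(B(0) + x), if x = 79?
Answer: -464519/79 ≈ -5880.0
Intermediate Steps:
B(T) = T² (B(T) = ((T + T)*(T + T))/4 = ((2*T)*(2*T))/4 = (4*T²)/4 = T²)
((-1396 - 1495) - 2989) + 1/(B(0) + x) = ((-1396 - 1495) - 2989) + 1/(0² + 79) = (-2891 - 2989) + 1/(0 + 79) = -5880 + 1/79 = -464519/79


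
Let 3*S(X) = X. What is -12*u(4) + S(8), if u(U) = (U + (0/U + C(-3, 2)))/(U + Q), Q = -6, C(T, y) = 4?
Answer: 152/3 ≈ 50.667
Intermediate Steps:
S(X) = X/3
u(U) = (4 + U)/(-6 + U) (u(U) = (U + (0/U + 4))/(U - 6) = (U + (0 + 4))/(-6 + U) = (U + 4)/(-6 + U) = (4 + U)/(-6 + U))
-12*u(4) + S(8) = -12*(4 + 4)/(-6 + 4) + (⅓)*8 = -12*8/(-2) + 8/3 = -(-6)*8 + 8/3 = -12*(-4) + 8/3 = 48 + 8/3 = 152/3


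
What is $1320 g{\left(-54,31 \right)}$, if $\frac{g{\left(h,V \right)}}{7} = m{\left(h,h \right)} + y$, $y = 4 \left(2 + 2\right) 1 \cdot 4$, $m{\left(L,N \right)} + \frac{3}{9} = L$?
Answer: $89320$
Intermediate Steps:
$m{\left(L,N \right)} = - \frac{1}{3} + L$
$y = 64$ ($y = 4 \cdot 4 \cdot 1 \cdot 4 = 4 \cdot 4 \cdot 4 = 16 \cdot 4 = 64$)
$g{\left(h,V \right)} = \frac{1337}{3} + 7 h$ ($g{\left(h,V \right)} = 7 \left(\left(- \frac{1}{3} + h\right) + 64\right) = 7 \left(\frac{191}{3} + h\right) = \frac{1337}{3} + 7 h$)
$1320 g{\left(-54,31 \right)} = 1320 \left(\frac{1337}{3} + 7 \left(-54\right)\right) = 1320 \left(\frac{1337}{3} - 378\right) = 1320 \cdot \frac{203}{3} = 89320$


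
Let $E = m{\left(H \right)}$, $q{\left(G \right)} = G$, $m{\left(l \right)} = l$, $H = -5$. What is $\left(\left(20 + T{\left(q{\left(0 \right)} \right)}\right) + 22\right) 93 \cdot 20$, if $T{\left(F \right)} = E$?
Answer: $68820$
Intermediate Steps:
$E = -5$
$T{\left(F \right)} = -5$
$\left(\left(20 + T{\left(q{\left(0 \right)} \right)}\right) + 22\right) 93 \cdot 20 = \left(\left(20 - 5\right) + 22\right) 93 \cdot 20 = \left(15 + 22\right) 93 \cdot 20 = 37 \cdot 93 \cdot 20 = 3441 \cdot 20 = 68820$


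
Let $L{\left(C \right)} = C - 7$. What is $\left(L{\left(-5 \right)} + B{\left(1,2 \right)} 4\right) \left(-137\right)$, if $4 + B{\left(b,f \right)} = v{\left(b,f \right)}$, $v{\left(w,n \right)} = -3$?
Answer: $5480$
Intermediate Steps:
$L{\left(C \right)} = -7 + C$
$B{\left(b,f \right)} = -7$ ($B{\left(b,f \right)} = -4 - 3 = -7$)
$\left(L{\left(-5 \right)} + B{\left(1,2 \right)} 4\right) \left(-137\right) = \left(\left(-7 - 5\right) - 28\right) \left(-137\right) = \left(-12 - 28\right) \left(-137\right) = \left(-40\right) \left(-137\right) = 5480$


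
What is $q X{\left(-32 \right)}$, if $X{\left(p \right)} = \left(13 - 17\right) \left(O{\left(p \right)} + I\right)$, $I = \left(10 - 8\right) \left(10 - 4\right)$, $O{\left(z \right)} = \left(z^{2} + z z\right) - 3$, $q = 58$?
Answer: $-477224$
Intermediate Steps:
$O{\left(z \right)} = -3 + 2 z^{2}$ ($O{\left(z \right)} = \left(z^{2} + z^{2}\right) - 3 = 2 z^{2} - 3 = -3 + 2 z^{2}$)
$I = 12$ ($I = 2 \cdot 6 = 12$)
$X{\left(p \right)} = -36 - 8 p^{2}$ ($X{\left(p \right)} = \left(13 - 17\right) \left(\left(-3 + 2 p^{2}\right) + 12\right) = - 4 \left(9 + 2 p^{2}\right) = -36 - 8 p^{2}$)
$q X{\left(-32 \right)} = 58 \left(-36 - 8 \left(-32\right)^{2}\right) = 58 \left(-36 - 8192\right) = 58 \left(-8228\right) = -477224$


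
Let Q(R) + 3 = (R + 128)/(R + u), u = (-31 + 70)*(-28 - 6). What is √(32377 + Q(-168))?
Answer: √2007222034/249 ≈ 179.93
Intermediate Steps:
u = -1326 (u = 39*(-34) = -1326)
Q(R) = -3 + (128 + R)/(-1326 + R) (Q(R) = -3 + (R + 128)/(R - 1326) = -3 + (128 + R)/(-1326 + R))
√(32377 + Q(-168)) = √(32377 + 2*(2053 - 1*(-168))/(-1326 - 168)) = √(32377 + 2*(2053 + 168)/(-1494)) = √(32377 + 2*(-1/1494)*2221) = √(32377 - 2221/747) = √(24183398/747) = √2007222034/249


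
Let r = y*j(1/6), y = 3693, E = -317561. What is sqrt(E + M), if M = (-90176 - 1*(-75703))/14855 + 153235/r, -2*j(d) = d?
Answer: 74*I*sqrt(19422578681901215)/18286505 ≈ 563.97*I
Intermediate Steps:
j(d) = -d/2
r = -1231/4 (r = 3693*(-1/2/6) = 3693*(-1/2*1/6) = 3693*(-1/12) = -1231/4 ≈ -307.75)
M = -9123039963/18286505 (M = (-90176 - 1*(-75703))/14855 + 153235/(-1231/4) = (-90176 + 75703)*(1/14855) + 153235*(-4/1231) = -14473*1/14855 - 612940/1231 = -14473/14855 - 612940/1231 = -9123039963/18286505 ≈ -498.89)
sqrt(E + M) = sqrt(-317561 - 9123039963/18286505) = sqrt(-5816203854268/18286505) = 74*I*sqrt(19422578681901215)/18286505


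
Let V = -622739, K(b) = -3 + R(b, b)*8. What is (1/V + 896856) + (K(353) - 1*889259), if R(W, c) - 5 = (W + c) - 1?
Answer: 8266237485/622739 ≈ 13274.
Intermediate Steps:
R(W, c) = 4 + W + c (R(W, c) = 5 + ((W + c) - 1) = 5 + (-1 + W + c) = 4 + W + c)
K(b) = 29 + 16*b (K(b) = -3 + (4 + b + b)*8 = -3 + (4 + 2*b)*8 = -3 + (32 + 16*b) = 29 + 16*b)
(1/V + 896856) + (K(353) - 1*889259) = (1/(-622739) + 896856) + ((29 + 16*353) - 1*889259) = (-1/622739 + 896856) + ((29 + 5648) - 889259) = 558507208583/622739 + (5677 - 889259) = 558507208583/622739 - 883582 = 8266237485/622739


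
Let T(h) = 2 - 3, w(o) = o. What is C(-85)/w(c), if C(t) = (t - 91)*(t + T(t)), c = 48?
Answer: 946/3 ≈ 315.33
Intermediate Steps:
T(h) = -1
C(t) = (-1 + t)*(-91 + t) (C(t) = (t - 91)*(t - 1) = (-91 + t)*(-1 + t) = (-1 + t)*(-91 + t))
C(-85)/w(c) = (91 + (-85)**2 - 92*(-85))/48 = (91 + 7225 + 7820)*(1/48) = 15136*(1/48) = 946/3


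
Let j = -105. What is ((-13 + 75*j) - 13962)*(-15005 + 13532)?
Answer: 32185050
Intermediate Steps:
((-13 + 75*j) - 13962)*(-15005 + 13532) = ((-13 + 75*(-105)) - 13962)*(-15005 + 13532) = ((-13 - 7875) - 13962)*(-1473) = (-7888 - 13962)*(-1473) = -21850*(-1473) = 32185050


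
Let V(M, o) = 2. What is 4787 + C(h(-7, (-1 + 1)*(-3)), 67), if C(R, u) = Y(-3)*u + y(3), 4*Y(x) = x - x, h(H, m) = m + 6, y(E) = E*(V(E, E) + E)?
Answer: 4802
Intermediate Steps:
y(E) = E*(2 + E)
h(H, m) = 6 + m
Y(x) = 0 (Y(x) = (x - x)/4 = (¼)*0 = 0)
C(R, u) = 15 (C(R, u) = 0*u + 3*(2 + 3) = 0 + 3*5 = 0 + 15 = 15)
4787 + C(h(-7, (-1 + 1)*(-3)), 67) = 4787 + 15 = 4802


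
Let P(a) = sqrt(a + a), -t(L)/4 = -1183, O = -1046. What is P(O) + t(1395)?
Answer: 4732 + 2*I*sqrt(523) ≈ 4732.0 + 45.738*I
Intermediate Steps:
t(L) = 4732 (t(L) = -4*(-1183) = 4732)
P(a) = sqrt(2)*sqrt(a) (P(a) = sqrt(2*a) = sqrt(2)*sqrt(a))
P(O) + t(1395) = sqrt(2)*sqrt(-1046) + 4732 = sqrt(2)*(I*sqrt(1046)) + 4732 = 2*I*sqrt(523) + 4732 = 4732 + 2*I*sqrt(523)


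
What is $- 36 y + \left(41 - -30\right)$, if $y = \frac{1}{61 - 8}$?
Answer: $\frac{3727}{53} \approx 70.321$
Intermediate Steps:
$y = \frac{1}{53} \approx 0.018868$
$- 36 y + \left(41 - -30\right) = \left(-36\right) \frac{1}{53} + \left(41 - -30\right) = - \frac{36}{53} + \left(41 + 30\right) = - \frac{36}{53} + 71 = \frac{3727}{53}$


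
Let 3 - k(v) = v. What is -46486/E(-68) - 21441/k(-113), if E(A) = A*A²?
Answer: -842043017/4559264 ≈ -184.69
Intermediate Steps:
k(v) = 3 - v
E(A) = A³
-46486/E(-68) - 21441/k(-113) = -46486/((-68)³) - 21441/(3 - 1*(-113)) = -46486/(-314432) - 21441/(3 + 113) = -46486*(-1/314432) - 21441/116 = 23243/157216 - 21441*1/116 = 23243/157216 - 21441/116 = -842043017/4559264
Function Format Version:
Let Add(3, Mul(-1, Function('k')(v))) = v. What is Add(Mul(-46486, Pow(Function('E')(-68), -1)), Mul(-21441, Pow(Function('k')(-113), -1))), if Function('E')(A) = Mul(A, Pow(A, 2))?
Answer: Rational(-842043017, 4559264) ≈ -184.69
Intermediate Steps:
Function('k')(v) = Add(3, Mul(-1, v))
Function('E')(A) = Pow(A, 3)
Add(Mul(-46486, Pow(Function('E')(-68), -1)), Mul(-21441, Pow(Function('k')(-113), -1))) = Add(Mul(-46486, Pow(Pow(-68, 3), -1)), Mul(-21441, Pow(Add(3, Mul(-1, -113)), -1))) = Add(Mul(-46486, Pow(-314432, -1)), Mul(-21441, Pow(Add(3, 113), -1))) = Add(Mul(-46486, Rational(-1, 314432)), Mul(-21441, Pow(116, -1))) = Add(Rational(23243, 157216), Mul(-21441, Rational(1, 116))) = Add(Rational(23243, 157216), Rational(-21441, 116)) = Rational(-842043017, 4559264)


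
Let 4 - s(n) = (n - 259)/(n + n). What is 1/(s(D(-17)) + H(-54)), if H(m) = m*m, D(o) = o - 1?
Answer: 36/104843 ≈ 0.00034337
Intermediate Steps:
D(o) = -1 + o
H(m) = m**2
s(n) = 4 - (-259 + n)/(2*n) (s(n) = 4 - (n - 259)/(n + n) = 4 - (-259 + n)/(2*n))
1/(s(D(-17)) + H(-54)) = 1/(7*(37 + (-1 - 17))/(2*(-1 - 17)) + (-54)**2) = 1/((7/2)*(37 - 18)/(-18) + 2916) = 1/((7/2)*(-1/18)*19 + 2916) = 1/(-133/36 + 2916) = 1/(104843/36) = 36/104843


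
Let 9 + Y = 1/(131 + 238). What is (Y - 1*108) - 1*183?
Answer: -110699/369 ≈ -300.00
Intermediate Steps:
Y = -3320/369 (Y = -9 + 1/(131 + 238) = -9 + 1/369 = -3320/369 ≈ -8.9973)
(Y - 1*108) - 1*183 = (-3320/369 - 1*108) - 1*183 = (-3320/369 - 108) - 183 = -43172/369 - 183 = -110699/369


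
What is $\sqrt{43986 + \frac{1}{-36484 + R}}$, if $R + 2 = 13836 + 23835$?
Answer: $\frac{\sqrt{61766242035}}{1185} \approx 209.73$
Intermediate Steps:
$R = 37669$ ($R = -2 + \left(13836 + 23835\right) = -2 + 37671 = 37669$)
$\sqrt{43986 + \frac{1}{-36484 + R}} = \sqrt{43986 + \frac{1}{-36484 + 37669}} = \sqrt{43986 + \frac{1}{1185}} = \sqrt{\frac{52123411}{1185}} = \frac{\sqrt{61766242035}}{1185}$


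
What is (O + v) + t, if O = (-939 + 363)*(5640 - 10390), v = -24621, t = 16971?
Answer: 2728350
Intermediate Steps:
O = 2736000 (O = -576*(-4750) = 2736000)
(O + v) + t = (2736000 - 24621) + 16971 = 2711379 + 16971 = 2728350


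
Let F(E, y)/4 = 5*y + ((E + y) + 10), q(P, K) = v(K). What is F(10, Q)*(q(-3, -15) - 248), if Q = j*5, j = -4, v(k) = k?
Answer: 105200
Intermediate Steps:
q(P, K) = K
Q = -20 (Q = -4*5 = -20)
F(E, y) = 40 + 4*E + 24*y (F(E, y) = 4*(5*y + ((E + y) + 10)) = 4*(5*y + (10 + E + y)) = 4*(10 + E + 6*y) = 40 + 4*E + 24*y)
F(10, Q)*(q(-3, -15) - 248) = (40 + 4*10 + 24*(-20))*(-15 - 248) = (40 + 40 - 480)*(-263) = -400*(-263) = 105200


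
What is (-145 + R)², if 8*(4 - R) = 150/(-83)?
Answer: 2184347169/110224 ≈ 19817.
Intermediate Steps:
R = 1403/332 (R = 4 - 75/(4*(-83)) = 4 - 75*(-1)/(4*83) = 4 - ⅛*(-150/83) = 4 + 75/332 = 1403/332 ≈ 4.2259)
(-145 + R)² = (-145 + 1403/332)² = (-46737/332)² = 2184347169/110224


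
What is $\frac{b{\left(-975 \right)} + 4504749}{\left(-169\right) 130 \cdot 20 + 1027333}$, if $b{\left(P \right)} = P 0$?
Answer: $\frac{4504749}{587933} \approx 7.662$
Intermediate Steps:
$b{\left(P \right)} = 0$
$\frac{b{\left(-975 \right)} + 4504749}{\left(-169\right) 130 \cdot 20 + 1027333} = \frac{0 + 4504749}{\left(-169\right) 130 \cdot 20 + 1027333} = \frac{4504749}{\left(-21970\right) 20 + 1027333} = \frac{4504749}{-439400 + 1027333} = \frac{4504749}{587933}$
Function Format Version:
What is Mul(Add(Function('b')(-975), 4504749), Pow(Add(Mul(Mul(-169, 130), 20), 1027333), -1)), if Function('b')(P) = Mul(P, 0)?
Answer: Rational(4504749, 587933) ≈ 7.6620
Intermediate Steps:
Function('b')(P) = 0
Mul(Add(Function('b')(-975), 4504749), Pow(Add(Mul(Mul(-169, 130), 20), 1027333), -1)) = Mul(Add(0, 4504749), Pow(Add(Mul(Mul(-169, 130), 20), 1027333), -1)) = Mul(4504749, Pow(Add(Mul(-21970, 20), 1027333), -1)) = Mul(4504749, Pow(Add(-439400, 1027333), -1)) = Mul(4504749, Pow(587933, -1)) = Mul(4504749, Rational(1, 587933)) = Rational(4504749, 587933)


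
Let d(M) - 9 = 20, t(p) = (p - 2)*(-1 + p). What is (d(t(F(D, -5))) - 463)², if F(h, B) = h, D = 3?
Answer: 188356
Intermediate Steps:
t(p) = (-1 + p)*(-2 + p) (t(p) = (-2 + p)*(-1 + p) = (-1 + p)*(-2 + p))
d(M) = 29 (d(M) = 9 + 20 = 29)
(d(t(F(D, -5))) - 463)² = (29 - 463)² = (-434)² = 188356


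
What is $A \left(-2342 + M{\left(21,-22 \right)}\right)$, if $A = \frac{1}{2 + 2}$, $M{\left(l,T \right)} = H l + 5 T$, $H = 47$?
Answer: $- \frac{1465}{4} \approx -366.25$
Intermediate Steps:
$M{\left(l,T \right)} = 5 T + 47 l$ ($M{\left(l,T \right)} = 47 l + 5 T = 5 T + 47 l$)
$A = \frac{1}{4} \approx 0.25$
$A \left(-2342 + M{\left(21,-22 \right)}\right) = \frac{-2342 + \left(5 \left(-22\right) + 47 \cdot 21\right)}{4} = \frac{-2342 + \left(-110 + 987\right)}{4} = \frac{-2342 + 877}{4} = \frac{1}{4} \left(-1465\right) = - \frac{1465}{4}$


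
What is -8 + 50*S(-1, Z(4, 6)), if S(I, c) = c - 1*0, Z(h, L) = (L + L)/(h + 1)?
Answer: 112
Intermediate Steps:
Z(h, L) = 2*L/(1 + h) (Z(h, L) = (2*L)/(1 + h) = 2*L/(1 + h))
S(I, c) = c (S(I, c) = c + 0 = c)
-8 + 50*S(-1, Z(4, 6)) = -8 + 50*(2*6/(1 + 4)) = -8 + 50*(2*6/5) = -8 + 50*(2*6*(⅕)) = -8 + 50*(12/5) = -8 + 120 = 112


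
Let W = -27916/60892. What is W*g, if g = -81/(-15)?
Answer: -188433/76115 ≈ -2.4756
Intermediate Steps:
W = -6979/15223 (W = -27916*1/60892 = -6979/15223 ≈ -0.45845)
g = 27/5 (g = -81*(-1/15) = 27/5 ≈ 5.4000)
W*g = -6979/15223*27/5 = -188433/76115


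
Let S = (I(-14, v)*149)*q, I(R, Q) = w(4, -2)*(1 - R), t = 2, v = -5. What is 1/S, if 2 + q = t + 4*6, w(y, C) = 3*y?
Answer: 1/643680 ≈ 1.5536e-6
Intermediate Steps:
q = 24 (q = -2 + (2 + 4*6) = -2 + (2 + 24) = -2 + 26 = 24)
I(R, Q) = 12 - 12*R (I(R, Q) = (3*4)*(1 - R) = 12*(1 - R) = 12 - 12*R)
S = 643680 (S = ((12 - 12*(-14))*149)*24 = ((12 + 168)*149)*24 = (180*149)*24 = 26820*24 = 643680)
1/S = 1/643680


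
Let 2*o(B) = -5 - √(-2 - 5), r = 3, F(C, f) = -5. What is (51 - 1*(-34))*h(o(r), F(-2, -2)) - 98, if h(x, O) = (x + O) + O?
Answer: -2321/2 - 85*I*√7/2 ≈ -1160.5 - 112.44*I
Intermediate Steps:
o(B) = -5/2 - I*√7/2 (o(B) = (-5 - √(-2 - 5))/2 = (-5 - √(-7))/2 = (-5 - I*√7)/2 = -5/2 - I*√7/2)
h(x, O) = x + 2*O (h(x, O) = (O + x) + O = x + 2*O)
(51 - 1*(-34))*h(o(r), F(-2, -2)) - 98 = (51 - 1*(-34))*((-5/2 - I*√7/2) + 2*(-5)) - 98 = (51 + 34)*((-5/2 - I*√7/2) - 10) - 98 = 85*(-25/2 - I*√7/2) - 98 = (-2125/2 - 85*I*√7/2) - 98 = -2321/2 - 85*I*√7/2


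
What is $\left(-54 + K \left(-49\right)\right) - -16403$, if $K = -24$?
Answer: $17525$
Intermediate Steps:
$\left(-54 + K \left(-49\right)\right) - -16403 = \left(-54 - -1176\right) - -16403 = \left(-54 + 1176\right) + 16403 = 1122 + 16403 = 17525$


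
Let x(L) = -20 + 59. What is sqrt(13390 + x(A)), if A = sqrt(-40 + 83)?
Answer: sqrt(13429) ≈ 115.88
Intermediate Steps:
A = sqrt(43) ≈ 6.5574
x(L) = 39
sqrt(13390 + x(A)) = sqrt(13390 + 39) = sqrt(13429)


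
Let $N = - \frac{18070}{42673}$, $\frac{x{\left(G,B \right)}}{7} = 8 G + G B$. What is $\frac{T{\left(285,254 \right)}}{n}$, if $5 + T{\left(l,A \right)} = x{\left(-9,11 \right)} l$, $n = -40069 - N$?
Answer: $\frac{104733050}{12301053} \approx 8.5142$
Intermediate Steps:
$x{\left(G,B \right)} = 56 G + 7 B G$ ($x{\left(G,B \right)} = 7 \left(8 G + G B\right) = 7 \left(8 G + B G\right) = 56 G + 7 B G$)
$N = - \frac{130}{307}$ ($N = \left(-18070\right) \frac{1}{42673} = - \frac{130}{307} \approx -0.42345$)
$n = - \frac{12301053}{307}$ ($n = -40069 - - \frac{130}{307} = -40069 + \frac{130}{307} = - \frac{12301053}{307} \approx -40069.0$)
$T{\left(l,A \right)} = -5 - 1197 l$ ($T{\left(l,A \right)} = -5 + 7 \left(-9\right) \left(8 + 11\right) l = -5 + 7 \left(-9\right) 19 l = -5 - 1197 l$)
$\frac{T{\left(285,254 \right)}}{n} = \frac{-5 - 341145}{- \frac{12301053}{307}} = \left(-5 - 341145\right) \left(- \frac{307}{12301053}\right) = \left(-341150\right) \left(- \frac{307}{12301053}\right) = \frac{104733050}{12301053}$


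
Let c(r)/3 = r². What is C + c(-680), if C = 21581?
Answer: 1408781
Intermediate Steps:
c(r) = 3*r²
C + c(-680) = 21581 + 3*(-680)² = 21581 + 3*462400 = 21581 + 1387200 = 1408781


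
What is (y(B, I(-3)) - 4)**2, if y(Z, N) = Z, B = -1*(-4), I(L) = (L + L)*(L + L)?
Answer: 0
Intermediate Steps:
I(L) = 4*L**2 (I(L) = (2*L)*(2*L) = 4*L**2)
B = 4
(y(B, I(-3)) - 4)**2 = (4 - 4)**2 = 0**2 = 0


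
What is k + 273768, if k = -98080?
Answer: 175688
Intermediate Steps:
k + 273768 = -98080 + 273768 = 175688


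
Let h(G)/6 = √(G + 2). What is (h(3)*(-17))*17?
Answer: -1734*√5 ≈ -3877.3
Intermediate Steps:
h(G) = 6*√(2 + G) (h(G) = 6*√(G + 2) = 6*√(2 + G))
(h(3)*(-17))*17 = ((6*√(2 + 3))*(-17))*17 = ((6*√5)*(-17))*17 = -102*√5*17 = -1734*√5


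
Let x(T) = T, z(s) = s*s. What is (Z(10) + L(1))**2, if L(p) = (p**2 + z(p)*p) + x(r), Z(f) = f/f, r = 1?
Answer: 16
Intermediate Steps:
z(s) = s**2
Z(f) = 1
L(p) = 1 + p**2 + p**3 (L(p) = (p**2 + p**2*p) + 1 = (p**2 + p**3) + 1 = 1 + p**2 + p**3)
(Z(10) + L(1))**2 = (1 + (1 + 1**2 + 1**3))**2 = (1 + (1 + 1 + 1))**2 = (1 + 3)**2 = 4**2 = 16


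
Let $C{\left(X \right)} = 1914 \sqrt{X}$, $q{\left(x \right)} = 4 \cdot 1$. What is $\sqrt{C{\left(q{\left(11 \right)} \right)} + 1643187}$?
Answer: $\sqrt{1647015} \approx 1283.4$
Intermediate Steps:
$q{\left(x \right)} = 4$
$\sqrt{C{\left(q{\left(11 \right)} \right)} + 1643187} = \sqrt{1914 \sqrt{4} + 1643187} = \sqrt{1914 \cdot 2 + 1643187} = \sqrt{3828 + 1643187} = \sqrt{1647015}$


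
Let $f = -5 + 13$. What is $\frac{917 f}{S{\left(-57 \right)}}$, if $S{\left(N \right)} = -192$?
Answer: $- \frac{917}{24} \approx -38.208$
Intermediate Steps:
$f = 8$
$\frac{917 f}{S{\left(-57 \right)}} = \frac{917 \cdot 8}{-192} = 7336 \left(- \frac{1}{192}\right) = - \frac{917}{24}$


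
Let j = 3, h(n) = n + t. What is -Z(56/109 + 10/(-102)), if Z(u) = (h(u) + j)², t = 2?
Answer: -906371236/30902481 ≈ -29.330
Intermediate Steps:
h(n) = 2 + n (h(n) = n + 2 = 2 + n)
Z(u) = (5 + u)² (Z(u) = ((2 + u) + 3)² = (5 + u)²)
-Z(56/109 + 10/(-102)) = -(5 + (56/109 + 10/(-102)))² = -(5 + (56*(1/109) + 10*(-1/102)))² = -(5 + (56/109 - 5/51))² = -(5 + 2311/5559)² = -(30106/5559)² = -1*906371236/30902481 = -906371236/30902481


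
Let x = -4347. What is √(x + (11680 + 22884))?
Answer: √30217 ≈ 173.83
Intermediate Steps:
√(x + (11680 + 22884)) = √(-4347 + (11680 + 22884)) = √(-4347 + 34564) = √30217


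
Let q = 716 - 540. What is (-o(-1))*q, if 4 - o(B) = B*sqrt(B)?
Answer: -704 - 176*I ≈ -704.0 - 176.0*I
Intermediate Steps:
o(B) = 4 - B**(3/2) (o(B) = 4 - B*sqrt(B) = 4 - B**(3/2))
q = 176
(-o(-1))*q = -(4 - (-1)**(3/2))*176 = -(4 - (-1)*I)*176 = -(4 + I)*176 = (-4 - I)*176 = -704 - 176*I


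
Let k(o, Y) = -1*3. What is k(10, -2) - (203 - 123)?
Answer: -83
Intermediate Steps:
k(o, Y) = -3
k(10, -2) - (203 - 123) = -3 - (203 - 123) = -3 - 1*80 = -3 - 80 = -83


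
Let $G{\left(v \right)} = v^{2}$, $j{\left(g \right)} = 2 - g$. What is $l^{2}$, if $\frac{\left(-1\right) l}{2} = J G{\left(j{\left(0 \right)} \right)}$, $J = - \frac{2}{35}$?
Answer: $\frac{256}{1225} \approx 0.20898$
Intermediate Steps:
$J = - \frac{2}{35} \approx -0.057143$
$l = \frac{16}{35}$ ($l = - 2 \left(- \frac{2 \left(2 - 0\right)^{2}}{35}\right) = - 2 \left(- \frac{2 \left(2 + 0\right)^{2}}{35}\right) = - 2 \left(- \frac{2 \cdot 2^{2}}{35}\right) = - 2 \left(\left(- \frac{2}{35}\right) 4\right) = \left(-2\right) \left(- \frac{8}{35}\right) = \frac{16}{35} \approx 0.45714$)
$l^{2} = \left(\frac{16}{35}\right)^{2} = \frac{256}{1225}$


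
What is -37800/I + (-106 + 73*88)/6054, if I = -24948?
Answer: 85199/33297 ≈ 2.5588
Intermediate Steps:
-37800/I + (-106 + 73*88)/6054 = -37800/(-24948) + (-106 + 73*88)/6054 = -37800*(-1/24948) + (-106 + 6424)*(1/6054) = 50/33 + 6318*(1/6054) = 50/33 + 1053/1009 = 85199/33297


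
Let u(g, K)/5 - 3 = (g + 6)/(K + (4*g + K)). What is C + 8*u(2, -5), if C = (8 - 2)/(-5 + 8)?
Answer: -38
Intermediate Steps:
u(g, K) = 15 + 5*(6 + g)/(2*K + 4*g) (u(g, K) = 15 + 5*((g + 6)/(K + (4*g + K))) = 15 + 5*((6 + g)/(K + (K + 4*g))) = 15 + 5*((6 + g)/(2*K + 4*g)) = 15 + 5*(6 + g)/(2*K + 4*g))
C = 2 (C = 6/3 = 6*(⅓) = 2)
C + 8*u(2, -5) = 2 + 8*(5*(6 + 6*(-5) + 13*2)/(2*(-5 + 2*2))) = 2 + 8*(5*(6 - 30 + 26)/(2*(-5 + 4))) = 2 + 8*((5/2)*2/(-1)) = 2 + 8*((5/2)*(-1)*2) = 2 + 8*(-5) = 2 - 40 = -38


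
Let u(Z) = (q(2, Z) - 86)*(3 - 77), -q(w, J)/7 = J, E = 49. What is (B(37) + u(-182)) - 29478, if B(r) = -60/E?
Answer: -5752170/49 ≈ -1.1739e+5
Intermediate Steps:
q(w, J) = -7*J
u(Z) = 6364 + 518*Z (u(Z) = (-7*Z - 86)*(3 - 77) = (-86 - 7*Z)*(-74) = 6364 + 518*Z)
B(r) = -60/49
(B(37) + u(-182)) - 29478 = (-60/49 + (6364 + 518*(-182))) - 29478 = (-60/49 + (6364 - 94276)) - 29478 = (-60/49 - 87912) - 29478 = -4307748/49 - 29478 = -5752170/49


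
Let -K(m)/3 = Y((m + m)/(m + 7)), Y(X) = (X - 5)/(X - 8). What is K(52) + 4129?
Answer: 1518899/368 ≈ 4127.4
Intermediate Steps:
Y(X) = (-5 + X)/(-8 + X)
K(m) = -3*(-5 + 2*m/(7 + m))/(-8 + 2*m/(7 + m)) (K(m) = -3*(-5 + (m + m)/(m + 7))/(-8 + (m + m)/(m + 7)) = -3*(-5 + (2*m)/(7 + m))/(-8 + (2*m)/(7 + m)) = -3*(-5 + 2*m/(7 + m))/(-8 + 2*m/(7 + m)))
K(52) + 4129 = 3*(35 + 3*52)/(2*(-28 - 3*52)) + 4129 = 3*(35 + 156)/(2*(-28 - 156)) + 4129 = (3/2)*191/(-184) + 4129 = (3/2)*(-1/184)*191 + 4129 = -573/368 + 4129 = 1518899/368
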